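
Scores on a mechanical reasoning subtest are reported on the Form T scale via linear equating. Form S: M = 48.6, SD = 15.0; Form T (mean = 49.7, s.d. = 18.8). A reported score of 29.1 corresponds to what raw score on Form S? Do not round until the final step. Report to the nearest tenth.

Invert y = (SD_Y/SD_X)(x − M_X) + M_Y:
x = (SD_X/SD_Y)(y − M_Y) + M_X = (15.0/18.8)(29.1 − 49.7) + 48.6
x = 0.797872 × -20.600 + 48.6 = 32.2

32.2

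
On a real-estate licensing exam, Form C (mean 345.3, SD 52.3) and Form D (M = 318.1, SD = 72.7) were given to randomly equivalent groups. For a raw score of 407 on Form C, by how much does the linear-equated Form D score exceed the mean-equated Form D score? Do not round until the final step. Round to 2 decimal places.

24.07

Mean-equated: 407 + (318.1 − 345.3) = 379.80
Linear-equated: (72.7/52.3)(407 − 345.3) + 318.1 = 403.867
Difference = 403.867 − 379.80 = 24.07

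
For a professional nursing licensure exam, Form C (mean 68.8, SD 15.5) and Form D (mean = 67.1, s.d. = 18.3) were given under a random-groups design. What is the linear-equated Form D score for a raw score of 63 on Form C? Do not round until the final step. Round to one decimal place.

Linear equating: y = (SD_Y/SD_X)(x − M_X) + M_Y
y = (18.3/15.5)(63 − 68.8) + 67.1
y = 1.180645 × -5.8 + 67.1 = -6.8477 + 67.1 = 60.3

60.3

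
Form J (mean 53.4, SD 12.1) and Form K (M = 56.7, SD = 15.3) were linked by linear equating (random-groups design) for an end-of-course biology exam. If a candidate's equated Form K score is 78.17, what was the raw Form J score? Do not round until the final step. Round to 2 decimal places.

Invert y = (SD_Y/SD_X)(x − M_X) + M_Y:
x = (SD_X/SD_Y)(y − M_Y) + M_X = (12.1/15.3)(78.17 − 56.7) + 53.4
x = 0.790850 × 21.470 + 53.4 = 70.38

70.38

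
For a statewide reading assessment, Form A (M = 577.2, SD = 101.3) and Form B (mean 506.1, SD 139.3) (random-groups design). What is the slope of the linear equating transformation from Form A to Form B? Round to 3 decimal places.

A = SD_Y / SD_X = 139.3 / 101.3 = 1.375

1.375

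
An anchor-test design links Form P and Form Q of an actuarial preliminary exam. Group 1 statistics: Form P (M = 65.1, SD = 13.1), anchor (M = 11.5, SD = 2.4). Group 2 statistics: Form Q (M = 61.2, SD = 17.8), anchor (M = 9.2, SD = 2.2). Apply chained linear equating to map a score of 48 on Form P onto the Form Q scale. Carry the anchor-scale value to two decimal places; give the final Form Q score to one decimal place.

54.5

Form P → anchor (Group 1): v = (2.4/13.1)(48 − 65.1) + 11.5 = 8.37
anchor → Form Q (Group 2): y = (17.8/2.2)(8.37 − 9.2) + 61.2 = 54.5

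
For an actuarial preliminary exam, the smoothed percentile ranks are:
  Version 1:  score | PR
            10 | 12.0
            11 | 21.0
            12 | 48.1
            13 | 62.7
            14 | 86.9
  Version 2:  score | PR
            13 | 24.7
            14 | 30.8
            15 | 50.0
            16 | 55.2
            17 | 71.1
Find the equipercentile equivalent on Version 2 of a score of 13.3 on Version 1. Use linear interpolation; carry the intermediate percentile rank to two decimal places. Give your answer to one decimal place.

16.9

PR of 13.3 on Version 1: 62.7 + (13.3 − 13)/(14 − 13) × (86.9 − 62.7) = 69.96
On Version 2, PR 69.96 falls between score 16 (PR 55.2) and 17 (PR 71.1).
Interpolate: 16 + (69.96 − 55.2)/(71.1 − 55.2) × (17 − 16) = 16.9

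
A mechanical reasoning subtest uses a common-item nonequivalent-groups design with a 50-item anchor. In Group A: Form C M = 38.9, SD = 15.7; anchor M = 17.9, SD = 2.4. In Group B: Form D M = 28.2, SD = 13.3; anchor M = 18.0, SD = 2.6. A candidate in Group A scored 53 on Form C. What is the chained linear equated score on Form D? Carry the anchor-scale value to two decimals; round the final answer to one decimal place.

38.7

Form C → anchor (Group A): v = (2.4/15.7)(53 − 38.9) + 17.9 = 20.06
anchor → Form D (Group B): y = (13.3/2.6)(20.06 − 18.0) + 28.2 = 38.7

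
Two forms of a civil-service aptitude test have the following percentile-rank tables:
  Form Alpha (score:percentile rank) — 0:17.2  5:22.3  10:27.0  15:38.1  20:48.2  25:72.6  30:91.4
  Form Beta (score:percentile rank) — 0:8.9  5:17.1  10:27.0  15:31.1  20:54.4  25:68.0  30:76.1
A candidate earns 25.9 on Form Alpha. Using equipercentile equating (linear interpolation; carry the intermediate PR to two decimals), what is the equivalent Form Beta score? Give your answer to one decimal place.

PR of 25.9 on Form Alpha: 72.6 + (25.9 − 25)/(30 − 25) × (91.4 − 72.6) = 75.98
On Form Beta, PR 75.98 falls between score 25 (PR 68.0) and 30 (PR 76.1).
Interpolate: 25 + (75.98 − 68.0)/(76.1 − 68.0) × (30 − 25) = 29.9

29.9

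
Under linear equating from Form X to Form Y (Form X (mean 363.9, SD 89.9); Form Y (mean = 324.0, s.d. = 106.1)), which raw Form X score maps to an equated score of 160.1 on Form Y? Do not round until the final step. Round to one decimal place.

Invert y = (SD_Y/SD_X)(x − M_X) + M_Y:
x = (SD_X/SD_Y)(y − M_Y) + M_X = (89.9/106.1)(160.1 − 324.0) + 363.9
x = 0.847314 × -163.900 + 363.9 = 225.0

225.0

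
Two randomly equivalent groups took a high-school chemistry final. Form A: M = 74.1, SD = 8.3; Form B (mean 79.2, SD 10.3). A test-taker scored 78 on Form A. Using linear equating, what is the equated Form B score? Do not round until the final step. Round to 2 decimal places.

84.04

Linear equating: y = (SD_Y/SD_X)(x − M_X) + M_Y
y = (10.3/8.3)(78 − 74.1) + 79.2
y = 1.240964 × 3.9 + 79.2 = 4.8398 + 79.2 = 84.04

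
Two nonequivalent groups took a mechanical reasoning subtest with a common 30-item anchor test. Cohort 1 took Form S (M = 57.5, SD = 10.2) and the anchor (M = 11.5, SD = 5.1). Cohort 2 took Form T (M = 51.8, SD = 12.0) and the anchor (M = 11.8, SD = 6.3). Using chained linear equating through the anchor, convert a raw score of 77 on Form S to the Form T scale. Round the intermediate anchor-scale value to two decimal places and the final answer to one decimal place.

69.8

Form S → anchor (Cohort 1): v = (5.1/10.2)(77 − 57.5) + 11.5 = 21.25
anchor → Form T (Cohort 2): y = (12.0/6.3)(21.25 − 11.8) + 51.8 = 69.8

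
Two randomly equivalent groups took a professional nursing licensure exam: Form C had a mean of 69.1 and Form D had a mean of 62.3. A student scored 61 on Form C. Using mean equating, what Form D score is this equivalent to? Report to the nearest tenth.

Mean equating: y = x + (M_Y − M_X) = 61 + (62.3 − 69.1) = 54.2

54.2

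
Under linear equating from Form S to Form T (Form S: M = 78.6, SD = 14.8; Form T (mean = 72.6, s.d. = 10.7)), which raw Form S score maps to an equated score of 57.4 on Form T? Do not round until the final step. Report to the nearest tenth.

57.6

Invert y = (SD_Y/SD_X)(x − M_X) + M_Y:
x = (SD_X/SD_Y)(y − M_Y) + M_X = (14.8/10.7)(57.4 − 72.6) + 78.6
x = 1.383178 × -15.200 + 78.6 = 57.6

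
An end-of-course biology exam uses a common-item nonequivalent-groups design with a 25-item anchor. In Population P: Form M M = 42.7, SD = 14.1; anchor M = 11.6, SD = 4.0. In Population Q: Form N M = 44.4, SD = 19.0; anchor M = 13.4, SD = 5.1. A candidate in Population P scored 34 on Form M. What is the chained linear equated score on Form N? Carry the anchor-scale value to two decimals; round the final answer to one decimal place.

Form M → anchor (Population P): v = (4.0/14.1)(34 − 42.7) + 11.6 = 9.13
anchor → Form N (Population Q): y = (19.0/5.1)(9.13 − 13.4) + 44.4 = 28.5

28.5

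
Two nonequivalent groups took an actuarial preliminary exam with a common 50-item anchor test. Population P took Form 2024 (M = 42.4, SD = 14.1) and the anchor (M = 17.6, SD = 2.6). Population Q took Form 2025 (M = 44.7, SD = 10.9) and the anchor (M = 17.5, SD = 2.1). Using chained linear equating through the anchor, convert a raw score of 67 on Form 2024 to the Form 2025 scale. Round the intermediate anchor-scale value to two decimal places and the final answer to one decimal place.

Form 2024 → anchor (Population P): v = (2.6/14.1)(67 − 42.4) + 17.6 = 22.14
anchor → Form 2025 (Population Q): y = (10.9/2.1)(22.14 − 17.5) + 44.7 = 68.8

68.8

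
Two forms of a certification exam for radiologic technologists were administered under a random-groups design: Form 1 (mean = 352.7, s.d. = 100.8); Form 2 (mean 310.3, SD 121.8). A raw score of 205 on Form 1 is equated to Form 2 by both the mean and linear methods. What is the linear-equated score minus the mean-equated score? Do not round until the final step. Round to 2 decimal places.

Mean-equated: 205 + (310.3 − 352.7) = 162.60
Linear-equated: (121.8/100.8)(205 − 352.7) + 310.3 = 131.829
Difference = 131.829 − 162.60 = -30.77

-30.77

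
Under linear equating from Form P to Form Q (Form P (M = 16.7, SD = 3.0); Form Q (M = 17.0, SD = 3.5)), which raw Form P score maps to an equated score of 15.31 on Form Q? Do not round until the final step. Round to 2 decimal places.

Invert y = (SD_Y/SD_X)(x − M_X) + M_Y:
x = (SD_X/SD_Y)(y − M_Y) + M_X = (3.0/3.5)(15.31 − 17.0) + 16.7
x = 0.857143 × -1.690 + 16.7 = 15.25

15.25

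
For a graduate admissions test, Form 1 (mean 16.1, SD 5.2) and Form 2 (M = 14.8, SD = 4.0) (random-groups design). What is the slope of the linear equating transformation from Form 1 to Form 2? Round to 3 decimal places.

0.769

A = SD_Y / SD_X = 4.0 / 5.2 = 0.769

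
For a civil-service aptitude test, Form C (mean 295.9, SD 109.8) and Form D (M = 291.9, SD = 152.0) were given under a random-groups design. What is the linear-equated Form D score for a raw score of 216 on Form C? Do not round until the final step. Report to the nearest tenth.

Linear equating: y = (SD_Y/SD_X)(x − M_X) + M_Y
y = (152.0/109.8)(216 − 295.9) + 291.9
y = 1.384335 × -79.9 + 291.9 = -110.6084 + 291.9 = 181.3

181.3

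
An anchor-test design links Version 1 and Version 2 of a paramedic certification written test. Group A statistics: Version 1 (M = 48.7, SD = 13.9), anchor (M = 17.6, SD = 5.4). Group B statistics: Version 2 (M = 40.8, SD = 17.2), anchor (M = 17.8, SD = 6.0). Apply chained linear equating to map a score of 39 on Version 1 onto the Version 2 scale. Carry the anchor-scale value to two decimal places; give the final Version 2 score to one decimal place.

Version 1 → anchor (Group A): v = (5.4/13.9)(39 − 48.7) + 17.6 = 13.83
anchor → Version 2 (Group B): y = (17.2/6.0)(13.83 − 17.8) + 40.8 = 29.4

29.4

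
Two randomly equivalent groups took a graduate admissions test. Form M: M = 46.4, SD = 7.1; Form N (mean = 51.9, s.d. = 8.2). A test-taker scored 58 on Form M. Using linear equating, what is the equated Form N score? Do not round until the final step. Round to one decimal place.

Linear equating: y = (SD_Y/SD_X)(x − M_X) + M_Y
y = (8.2/7.1)(58 − 46.4) + 51.9
y = 1.154930 × 11.6 + 51.9 = 13.3972 + 51.9 = 65.3

65.3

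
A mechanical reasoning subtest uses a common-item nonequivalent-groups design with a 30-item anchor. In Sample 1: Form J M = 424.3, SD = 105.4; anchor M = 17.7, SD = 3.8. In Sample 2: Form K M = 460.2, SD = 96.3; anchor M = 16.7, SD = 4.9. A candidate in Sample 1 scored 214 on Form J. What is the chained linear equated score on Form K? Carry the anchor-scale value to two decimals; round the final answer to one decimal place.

Form J → anchor (Sample 1): v = (3.8/105.4)(214 − 424.3) + 17.7 = 10.12
anchor → Form K (Sample 2): y = (96.3/4.9)(10.12 − 16.7) + 460.2 = 330.9

330.9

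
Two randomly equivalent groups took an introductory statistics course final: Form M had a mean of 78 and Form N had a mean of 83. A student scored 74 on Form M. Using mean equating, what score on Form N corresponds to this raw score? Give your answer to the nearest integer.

Mean equating: y = x + (M_Y − M_X) = 74 + (83 − 78) = 79

79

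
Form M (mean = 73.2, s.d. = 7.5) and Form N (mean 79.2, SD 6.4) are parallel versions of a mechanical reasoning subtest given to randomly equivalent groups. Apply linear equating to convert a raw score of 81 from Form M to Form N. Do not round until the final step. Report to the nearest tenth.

85.9

Linear equating: y = (SD_Y/SD_X)(x − M_X) + M_Y
y = (6.4/7.5)(81 − 73.2) + 79.2
y = 0.853333 × 7.8 + 79.2 = 6.6560 + 79.2 = 85.9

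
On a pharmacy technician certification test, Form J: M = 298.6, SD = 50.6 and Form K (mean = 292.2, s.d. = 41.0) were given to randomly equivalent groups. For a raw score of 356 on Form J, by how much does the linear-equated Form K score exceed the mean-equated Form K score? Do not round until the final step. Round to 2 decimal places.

-10.89

Mean-equated: 356 + (292.2 − 298.6) = 349.60
Linear-equated: (41.0/50.6)(356 − 298.6) + 292.2 = 338.710
Difference = 338.710 − 349.60 = -10.89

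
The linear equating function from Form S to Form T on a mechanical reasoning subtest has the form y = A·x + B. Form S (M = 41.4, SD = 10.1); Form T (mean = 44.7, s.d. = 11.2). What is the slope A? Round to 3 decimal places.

1.109

A = SD_Y / SD_X = 11.2 / 10.1 = 1.109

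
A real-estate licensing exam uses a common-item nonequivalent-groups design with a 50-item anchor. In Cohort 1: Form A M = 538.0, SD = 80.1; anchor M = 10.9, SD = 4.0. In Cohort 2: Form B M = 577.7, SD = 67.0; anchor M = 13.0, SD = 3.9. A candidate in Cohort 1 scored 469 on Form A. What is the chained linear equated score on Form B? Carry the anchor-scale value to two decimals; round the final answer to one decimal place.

482.4

Form A → anchor (Cohort 1): v = (4.0/80.1)(469 − 538.0) + 10.9 = 7.45
anchor → Form B (Cohort 2): y = (67.0/3.9)(7.45 − 13.0) + 577.7 = 482.4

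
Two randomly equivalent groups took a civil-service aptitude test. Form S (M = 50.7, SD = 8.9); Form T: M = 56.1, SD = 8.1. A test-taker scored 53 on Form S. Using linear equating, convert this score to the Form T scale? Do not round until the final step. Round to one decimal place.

58.2

Linear equating: y = (SD_Y/SD_X)(x − M_X) + M_Y
y = (8.1/8.9)(53 − 50.7) + 56.1
y = 0.910112 × 2.3 + 56.1 = 2.0933 + 56.1 = 58.2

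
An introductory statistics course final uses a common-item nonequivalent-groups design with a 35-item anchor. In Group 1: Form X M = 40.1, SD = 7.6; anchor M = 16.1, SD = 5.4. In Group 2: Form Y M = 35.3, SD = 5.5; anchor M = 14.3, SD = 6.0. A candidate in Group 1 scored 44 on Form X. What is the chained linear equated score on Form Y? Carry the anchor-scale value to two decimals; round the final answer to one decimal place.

Form X → anchor (Group 1): v = (5.4/7.6)(44 − 40.1) + 16.1 = 18.87
anchor → Form Y (Group 2): y = (5.5/6.0)(18.87 − 14.3) + 35.3 = 39.5

39.5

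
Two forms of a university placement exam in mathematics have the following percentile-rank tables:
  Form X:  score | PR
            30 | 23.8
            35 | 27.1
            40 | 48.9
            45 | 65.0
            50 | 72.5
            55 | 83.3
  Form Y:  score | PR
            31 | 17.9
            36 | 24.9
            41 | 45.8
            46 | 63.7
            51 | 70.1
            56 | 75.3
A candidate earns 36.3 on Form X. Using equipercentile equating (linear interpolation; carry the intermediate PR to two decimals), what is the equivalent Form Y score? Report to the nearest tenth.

PR of 36.3 on Form X: 27.1 + (36.3 − 35)/(40 − 35) × (48.9 − 27.1) = 32.77
On Form Y, PR 32.77 falls between score 36 (PR 24.9) and 41 (PR 45.8).
Interpolate: 36 + (32.77 − 24.9)/(45.8 − 24.9) × (41 − 36) = 37.9

37.9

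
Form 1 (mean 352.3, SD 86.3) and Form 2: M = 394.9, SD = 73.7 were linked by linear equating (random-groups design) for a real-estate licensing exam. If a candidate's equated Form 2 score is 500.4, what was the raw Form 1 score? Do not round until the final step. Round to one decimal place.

Invert y = (SD_Y/SD_X)(x − M_X) + M_Y:
x = (SD_X/SD_Y)(y − M_Y) + M_X = (86.3/73.7)(500.4 − 394.9) + 352.3
x = 1.170963 × 105.500 + 352.3 = 475.8

475.8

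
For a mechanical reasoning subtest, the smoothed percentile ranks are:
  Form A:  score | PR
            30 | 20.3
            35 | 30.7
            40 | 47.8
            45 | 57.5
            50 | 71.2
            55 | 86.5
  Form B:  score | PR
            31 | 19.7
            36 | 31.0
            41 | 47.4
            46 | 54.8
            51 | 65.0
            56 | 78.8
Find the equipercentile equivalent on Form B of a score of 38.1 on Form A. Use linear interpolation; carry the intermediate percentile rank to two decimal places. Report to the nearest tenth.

39.1

PR of 38.1 on Form A: 30.7 + (38.1 − 35)/(40 − 35) × (47.8 − 30.7) = 41.30
On Form B, PR 41.30 falls between score 36 (PR 31.0) and 41 (PR 47.4).
Interpolate: 36 + (41.30 − 31.0)/(47.4 − 31.0) × (41 − 36) = 39.1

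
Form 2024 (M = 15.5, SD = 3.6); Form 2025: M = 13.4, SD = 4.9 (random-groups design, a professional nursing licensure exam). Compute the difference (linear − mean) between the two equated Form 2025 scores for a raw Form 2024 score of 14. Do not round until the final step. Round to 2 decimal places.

Mean-equated: 14 + (13.4 − 15.5) = 11.90
Linear-equated: (4.9/3.6)(14 − 15.5) + 13.4 = 11.358
Difference = 11.358 − 11.90 = -0.54

-0.54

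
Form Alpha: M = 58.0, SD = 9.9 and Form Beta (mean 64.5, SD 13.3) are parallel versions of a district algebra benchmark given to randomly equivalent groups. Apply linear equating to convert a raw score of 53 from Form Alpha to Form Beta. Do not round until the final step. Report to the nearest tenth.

Linear equating: y = (SD_Y/SD_X)(x − M_X) + M_Y
y = (13.3/9.9)(53 − 58.0) + 64.5
y = 1.343434 × -5.0 + 64.5 = -6.7172 + 64.5 = 57.8

57.8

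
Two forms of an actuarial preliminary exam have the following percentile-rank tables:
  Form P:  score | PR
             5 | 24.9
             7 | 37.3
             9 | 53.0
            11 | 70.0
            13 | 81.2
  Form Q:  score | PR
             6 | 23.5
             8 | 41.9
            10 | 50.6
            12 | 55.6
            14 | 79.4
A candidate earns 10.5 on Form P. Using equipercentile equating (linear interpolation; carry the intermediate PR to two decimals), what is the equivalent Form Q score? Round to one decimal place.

12.9

PR of 10.5 on Form P: 53.0 + (10.5 − 9)/(11 − 9) × (70.0 − 53.0) = 65.75
On Form Q, PR 65.75 falls between score 12 (PR 55.6) and 14 (PR 79.4).
Interpolate: 12 + (65.75 − 55.6)/(79.4 − 55.6) × (14 − 12) = 12.9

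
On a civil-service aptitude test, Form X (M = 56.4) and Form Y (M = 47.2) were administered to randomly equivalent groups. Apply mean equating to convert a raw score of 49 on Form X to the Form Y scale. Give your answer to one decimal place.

39.8

Mean equating: y = x + (M_Y − M_X) = 49 + (47.2 − 56.4) = 39.8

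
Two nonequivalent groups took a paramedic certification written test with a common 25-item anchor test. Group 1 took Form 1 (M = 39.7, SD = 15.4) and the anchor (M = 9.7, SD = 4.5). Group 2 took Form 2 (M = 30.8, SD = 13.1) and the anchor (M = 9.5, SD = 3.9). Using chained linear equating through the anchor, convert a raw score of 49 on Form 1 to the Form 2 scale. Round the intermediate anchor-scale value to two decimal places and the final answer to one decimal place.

Form 1 → anchor (Group 1): v = (4.5/15.4)(49 − 39.7) + 9.7 = 12.42
anchor → Form 2 (Group 2): y = (13.1/3.9)(12.42 − 9.5) + 30.8 = 40.6

40.6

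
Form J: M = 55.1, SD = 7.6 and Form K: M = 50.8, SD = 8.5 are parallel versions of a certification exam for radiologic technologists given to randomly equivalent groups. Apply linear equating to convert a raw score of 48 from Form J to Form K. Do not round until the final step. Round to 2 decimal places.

42.86

Linear equating: y = (SD_Y/SD_X)(x − M_X) + M_Y
y = (8.5/7.6)(48 − 55.1) + 50.8
y = 1.118421 × -7.1 + 50.8 = -7.9408 + 50.8 = 42.86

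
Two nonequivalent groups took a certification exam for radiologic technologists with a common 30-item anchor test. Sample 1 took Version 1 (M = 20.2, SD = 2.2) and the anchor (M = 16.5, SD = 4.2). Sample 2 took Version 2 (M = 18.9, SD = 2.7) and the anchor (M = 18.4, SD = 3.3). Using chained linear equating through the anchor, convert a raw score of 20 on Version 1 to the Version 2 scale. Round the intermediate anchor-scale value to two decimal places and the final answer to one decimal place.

Version 1 → anchor (Sample 1): v = (4.2/2.2)(20 − 20.2) + 16.5 = 16.12
anchor → Version 2 (Sample 2): y = (2.7/3.3)(16.12 − 18.4) + 18.9 = 17.0

17.0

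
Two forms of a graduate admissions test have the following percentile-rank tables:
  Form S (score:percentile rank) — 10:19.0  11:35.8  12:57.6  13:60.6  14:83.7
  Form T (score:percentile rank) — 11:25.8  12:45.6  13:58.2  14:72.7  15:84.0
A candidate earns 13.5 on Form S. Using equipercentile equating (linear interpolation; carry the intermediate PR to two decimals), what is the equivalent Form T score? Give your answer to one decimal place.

PR of 13.5 on Form S: 60.6 + (13.5 − 13)/(14 − 13) × (83.7 − 60.6) = 72.15
On Form T, PR 72.15 falls between score 13 (PR 58.2) and 14 (PR 72.7).
Interpolate: 13 + (72.15 − 58.2)/(72.7 − 58.2) × (14 − 13) = 14.0

14.0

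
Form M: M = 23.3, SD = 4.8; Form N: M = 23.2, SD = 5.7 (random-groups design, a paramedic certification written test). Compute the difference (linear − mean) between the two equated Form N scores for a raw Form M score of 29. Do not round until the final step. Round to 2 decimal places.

1.07

Mean-equated: 29 + (23.2 − 23.3) = 28.90
Linear-equated: (5.7/4.8)(29 − 23.3) + 23.2 = 29.969
Difference = 29.969 − 28.90 = 1.07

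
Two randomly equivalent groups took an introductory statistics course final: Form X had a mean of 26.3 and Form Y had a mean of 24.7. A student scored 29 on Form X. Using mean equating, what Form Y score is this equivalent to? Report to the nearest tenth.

Mean equating: y = x + (M_Y − M_X) = 29 + (24.7 − 26.3) = 27.4

27.4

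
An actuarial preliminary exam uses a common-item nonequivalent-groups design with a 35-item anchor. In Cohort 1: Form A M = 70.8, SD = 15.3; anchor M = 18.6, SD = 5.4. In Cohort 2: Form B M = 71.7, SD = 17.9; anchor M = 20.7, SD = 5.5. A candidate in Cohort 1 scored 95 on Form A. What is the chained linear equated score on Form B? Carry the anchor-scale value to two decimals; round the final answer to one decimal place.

Form A → anchor (Cohort 1): v = (5.4/15.3)(95 − 70.8) + 18.6 = 27.14
anchor → Form B (Cohort 2): y = (17.9/5.5)(27.14 − 20.7) + 71.7 = 92.7

92.7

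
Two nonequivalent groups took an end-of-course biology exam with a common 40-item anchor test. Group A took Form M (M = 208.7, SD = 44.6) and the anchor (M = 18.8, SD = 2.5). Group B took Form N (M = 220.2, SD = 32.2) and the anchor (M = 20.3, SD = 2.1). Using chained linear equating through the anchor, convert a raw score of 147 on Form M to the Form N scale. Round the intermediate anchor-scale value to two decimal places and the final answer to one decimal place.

Form M → anchor (Group A): v = (2.5/44.6)(147 − 208.7) + 18.8 = 15.34
anchor → Form N (Group B): y = (32.2/2.1)(15.34 − 20.3) + 220.2 = 144.1

144.1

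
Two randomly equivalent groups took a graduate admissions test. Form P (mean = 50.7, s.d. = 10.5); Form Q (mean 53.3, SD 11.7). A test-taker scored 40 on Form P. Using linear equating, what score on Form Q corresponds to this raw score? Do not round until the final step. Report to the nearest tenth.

Linear equating: y = (SD_Y/SD_X)(x − M_X) + M_Y
y = (11.7/10.5)(40 − 50.7) + 53.3
y = 1.114286 × -10.7 + 53.3 = -11.9229 + 53.3 = 41.4

41.4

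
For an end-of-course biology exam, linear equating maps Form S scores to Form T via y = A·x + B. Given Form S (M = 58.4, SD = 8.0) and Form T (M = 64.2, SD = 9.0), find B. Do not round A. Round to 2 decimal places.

A = SD_Y / SD_X = 9.0 / 8.0 = 1.125000
B = M_Y − A·M_X = 64.2 − 1.125000 × 58.4 = -1.50

-1.50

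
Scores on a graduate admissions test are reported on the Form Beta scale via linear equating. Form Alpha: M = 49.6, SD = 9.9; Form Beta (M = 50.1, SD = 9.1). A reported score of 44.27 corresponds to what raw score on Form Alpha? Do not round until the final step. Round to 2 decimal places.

Invert y = (SD_Y/SD_X)(x − M_X) + M_Y:
x = (SD_X/SD_Y)(y − M_Y) + M_X = (9.9/9.1)(44.27 − 50.1) + 49.6
x = 1.087912 × -5.830 + 49.6 = 43.26

43.26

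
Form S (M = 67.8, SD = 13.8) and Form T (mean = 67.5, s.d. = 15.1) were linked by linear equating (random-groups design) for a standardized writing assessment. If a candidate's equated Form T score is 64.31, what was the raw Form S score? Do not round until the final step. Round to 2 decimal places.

Invert y = (SD_Y/SD_X)(x − M_X) + M_Y:
x = (SD_X/SD_Y)(y − M_Y) + M_X = (13.8/15.1)(64.31 − 67.5) + 67.8
x = 0.913907 × -3.190 + 67.8 = 64.88

64.88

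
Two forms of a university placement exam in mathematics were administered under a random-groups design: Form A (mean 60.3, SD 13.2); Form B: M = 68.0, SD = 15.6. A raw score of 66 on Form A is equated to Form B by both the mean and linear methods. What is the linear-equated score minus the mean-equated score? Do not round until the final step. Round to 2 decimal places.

1.04

Mean-equated: 66 + (68.0 − 60.3) = 73.70
Linear-equated: (15.6/13.2)(66 − 60.3) + 68.0 = 74.736
Difference = 74.736 − 73.70 = 1.04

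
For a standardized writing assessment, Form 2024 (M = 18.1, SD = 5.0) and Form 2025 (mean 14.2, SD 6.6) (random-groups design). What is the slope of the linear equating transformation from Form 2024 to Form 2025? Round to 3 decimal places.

1.320

A = SD_Y / SD_X = 6.6 / 5.0 = 1.320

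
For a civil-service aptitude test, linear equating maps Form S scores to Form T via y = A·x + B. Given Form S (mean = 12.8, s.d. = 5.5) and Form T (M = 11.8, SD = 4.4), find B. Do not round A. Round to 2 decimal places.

1.56

A = SD_Y / SD_X = 4.4 / 5.5 = 0.800000
B = M_Y − A·M_X = 11.8 − 0.800000 × 12.8 = 1.56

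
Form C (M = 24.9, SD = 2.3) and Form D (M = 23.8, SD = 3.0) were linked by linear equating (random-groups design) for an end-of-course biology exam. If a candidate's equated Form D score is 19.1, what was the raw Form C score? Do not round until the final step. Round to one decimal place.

Invert y = (SD_Y/SD_X)(x − M_X) + M_Y:
x = (SD_X/SD_Y)(y − M_Y) + M_X = (2.3/3.0)(19.1 − 23.8) + 24.9
x = 0.766667 × -4.700 + 24.9 = 21.3

21.3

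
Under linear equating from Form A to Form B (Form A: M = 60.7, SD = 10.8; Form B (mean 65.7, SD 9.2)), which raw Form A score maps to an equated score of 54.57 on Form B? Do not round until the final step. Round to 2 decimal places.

Invert y = (SD_Y/SD_X)(x − M_X) + M_Y:
x = (SD_X/SD_Y)(y − M_Y) + M_X = (10.8/9.2)(54.57 − 65.7) + 60.7
x = 1.173913 × -11.130 + 60.7 = 47.63

47.63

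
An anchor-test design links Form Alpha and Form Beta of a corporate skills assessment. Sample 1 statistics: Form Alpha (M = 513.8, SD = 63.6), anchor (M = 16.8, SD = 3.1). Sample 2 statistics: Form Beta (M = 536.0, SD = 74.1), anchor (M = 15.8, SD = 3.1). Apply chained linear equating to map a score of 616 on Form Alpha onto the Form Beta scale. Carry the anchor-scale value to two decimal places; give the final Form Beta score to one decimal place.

Form Alpha → anchor (Sample 1): v = (3.1/63.6)(616 − 513.8) + 16.8 = 21.78
anchor → Form Beta (Sample 2): y = (74.1/3.1)(21.78 − 15.8) + 536.0 = 678.9

678.9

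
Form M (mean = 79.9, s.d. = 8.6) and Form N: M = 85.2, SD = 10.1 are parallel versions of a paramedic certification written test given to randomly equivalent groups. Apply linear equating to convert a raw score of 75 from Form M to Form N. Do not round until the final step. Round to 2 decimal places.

79.45

Linear equating: y = (SD_Y/SD_X)(x − M_X) + M_Y
y = (10.1/8.6)(75 − 79.9) + 85.2
y = 1.174419 × -4.9 + 85.2 = -5.7547 + 85.2 = 79.45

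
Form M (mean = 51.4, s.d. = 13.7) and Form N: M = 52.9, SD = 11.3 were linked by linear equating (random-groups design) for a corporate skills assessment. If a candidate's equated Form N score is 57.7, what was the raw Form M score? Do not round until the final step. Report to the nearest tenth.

Invert y = (SD_Y/SD_X)(x − M_X) + M_Y:
x = (SD_X/SD_Y)(y − M_Y) + M_X = (13.7/11.3)(57.7 − 52.9) + 51.4
x = 1.212389 × 4.800 + 51.4 = 57.2

57.2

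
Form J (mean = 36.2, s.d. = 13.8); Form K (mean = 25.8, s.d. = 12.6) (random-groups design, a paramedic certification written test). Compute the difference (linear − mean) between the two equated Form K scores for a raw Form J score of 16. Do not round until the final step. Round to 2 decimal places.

Mean-equated: 16 + (25.8 − 36.2) = 5.60
Linear-equated: (12.6/13.8)(16 − 36.2) + 25.8 = 7.357
Difference = 7.357 − 5.60 = 1.76

1.76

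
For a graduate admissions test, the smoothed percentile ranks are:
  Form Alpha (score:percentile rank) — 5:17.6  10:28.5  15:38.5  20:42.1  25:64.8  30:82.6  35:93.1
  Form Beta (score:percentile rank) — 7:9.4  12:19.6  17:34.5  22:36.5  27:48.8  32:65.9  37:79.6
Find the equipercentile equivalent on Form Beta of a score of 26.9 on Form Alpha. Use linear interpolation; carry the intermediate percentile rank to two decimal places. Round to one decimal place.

PR of 26.9 on Form Alpha: 64.8 + (26.9 − 25)/(30 − 25) × (82.6 − 64.8) = 71.56
On Form Beta, PR 71.56 falls between score 32 (PR 65.9) and 37 (PR 79.6).
Interpolate: 32 + (71.56 − 65.9)/(79.6 − 65.9) × (37 − 32) = 34.1

34.1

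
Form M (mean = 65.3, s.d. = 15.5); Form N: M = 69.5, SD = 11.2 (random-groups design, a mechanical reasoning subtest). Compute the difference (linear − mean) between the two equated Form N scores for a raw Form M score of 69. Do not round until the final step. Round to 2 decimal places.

-1.03

Mean-equated: 69 + (69.5 − 65.3) = 73.20
Linear-equated: (11.2/15.5)(69 − 65.3) + 69.5 = 72.174
Difference = 72.174 − 73.20 = -1.03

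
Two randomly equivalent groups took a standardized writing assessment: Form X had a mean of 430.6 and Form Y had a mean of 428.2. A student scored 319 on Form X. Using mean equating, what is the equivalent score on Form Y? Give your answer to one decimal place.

316.6

Mean equating: y = x + (M_Y − M_X) = 319 + (428.2 − 430.6) = 316.6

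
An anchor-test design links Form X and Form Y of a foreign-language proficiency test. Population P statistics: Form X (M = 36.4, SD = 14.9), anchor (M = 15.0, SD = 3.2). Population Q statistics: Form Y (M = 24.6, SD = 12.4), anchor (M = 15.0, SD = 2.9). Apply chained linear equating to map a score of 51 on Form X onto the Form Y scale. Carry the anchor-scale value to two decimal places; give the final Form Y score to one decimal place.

Form X → anchor (Population P): v = (3.2/14.9)(51 − 36.4) + 15.0 = 18.14
anchor → Form Y (Population Q): y = (12.4/2.9)(18.14 − 15.0) + 24.6 = 38.0

38.0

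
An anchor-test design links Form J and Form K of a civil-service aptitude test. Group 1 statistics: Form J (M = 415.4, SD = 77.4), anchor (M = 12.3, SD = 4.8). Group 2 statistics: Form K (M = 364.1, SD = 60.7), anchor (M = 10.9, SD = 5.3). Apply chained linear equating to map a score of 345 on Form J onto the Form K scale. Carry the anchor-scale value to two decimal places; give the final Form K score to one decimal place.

Form J → anchor (Group 1): v = (4.8/77.4)(345 − 415.4) + 12.3 = 7.93
anchor → Form K (Group 2): y = (60.7/5.3)(7.93 − 10.9) + 364.1 = 330.1

330.1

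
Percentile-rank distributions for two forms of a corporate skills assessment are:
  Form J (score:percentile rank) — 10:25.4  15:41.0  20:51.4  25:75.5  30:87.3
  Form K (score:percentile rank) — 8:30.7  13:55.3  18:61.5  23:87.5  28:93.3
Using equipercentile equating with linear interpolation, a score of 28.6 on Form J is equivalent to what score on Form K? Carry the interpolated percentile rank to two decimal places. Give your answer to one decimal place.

22.3

PR of 28.6 on Form J: 75.5 + (28.6 − 25)/(30 − 25) × (87.3 − 75.5) = 84.00
On Form K, PR 84.00 falls between score 18 (PR 61.5) and 23 (PR 87.5).
Interpolate: 18 + (84.00 − 61.5)/(87.5 − 61.5) × (23 − 18) = 22.3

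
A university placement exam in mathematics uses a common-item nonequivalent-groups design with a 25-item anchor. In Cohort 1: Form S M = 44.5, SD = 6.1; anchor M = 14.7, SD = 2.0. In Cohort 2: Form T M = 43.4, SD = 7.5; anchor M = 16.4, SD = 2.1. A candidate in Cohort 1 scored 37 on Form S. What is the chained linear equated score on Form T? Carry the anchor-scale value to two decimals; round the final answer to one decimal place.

Form S → anchor (Cohort 1): v = (2.0/6.1)(37 − 44.5) + 14.7 = 12.24
anchor → Form T (Cohort 2): y = (7.5/2.1)(12.24 − 16.4) + 43.4 = 28.5

28.5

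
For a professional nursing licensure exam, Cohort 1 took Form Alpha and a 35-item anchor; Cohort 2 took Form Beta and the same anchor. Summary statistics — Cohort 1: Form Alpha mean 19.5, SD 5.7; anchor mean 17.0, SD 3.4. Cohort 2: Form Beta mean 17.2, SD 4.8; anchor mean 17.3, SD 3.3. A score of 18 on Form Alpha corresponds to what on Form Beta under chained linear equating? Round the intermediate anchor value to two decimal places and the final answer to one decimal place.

15.5

Form Alpha → anchor (Cohort 1): v = (3.4/5.7)(18 − 19.5) + 17.0 = 16.11
anchor → Form Beta (Cohort 2): y = (4.8/3.3)(16.11 − 17.3) + 17.2 = 15.5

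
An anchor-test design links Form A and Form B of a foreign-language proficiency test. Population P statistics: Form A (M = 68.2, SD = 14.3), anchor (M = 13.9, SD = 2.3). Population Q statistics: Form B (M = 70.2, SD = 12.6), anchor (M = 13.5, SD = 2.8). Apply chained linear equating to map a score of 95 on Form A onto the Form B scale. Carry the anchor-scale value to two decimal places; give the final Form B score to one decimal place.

Form A → anchor (Population P): v = (2.3/14.3)(95 − 68.2) + 13.9 = 18.21
anchor → Form B (Population Q): y = (12.6/2.8)(18.21 − 13.5) + 70.2 = 91.4

91.4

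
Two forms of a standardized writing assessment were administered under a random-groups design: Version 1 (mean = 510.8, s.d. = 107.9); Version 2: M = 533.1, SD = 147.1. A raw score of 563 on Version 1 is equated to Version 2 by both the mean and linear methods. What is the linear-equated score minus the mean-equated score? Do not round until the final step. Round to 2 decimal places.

18.96

Mean-equated: 563 + (533.1 − 510.8) = 585.30
Linear-equated: (147.1/107.9)(563 − 510.8) + 533.1 = 604.264
Difference = 604.264 − 585.30 = 18.96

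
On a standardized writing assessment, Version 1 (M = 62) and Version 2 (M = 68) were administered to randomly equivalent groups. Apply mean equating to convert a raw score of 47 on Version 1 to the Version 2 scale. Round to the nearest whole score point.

53

Mean equating: y = x + (M_Y − M_X) = 47 + (68 − 62) = 53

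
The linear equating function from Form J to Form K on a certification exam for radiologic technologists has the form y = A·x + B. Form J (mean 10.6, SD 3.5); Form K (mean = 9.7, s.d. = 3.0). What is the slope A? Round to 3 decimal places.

0.857

A = SD_Y / SD_X = 3.0 / 3.5 = 0.857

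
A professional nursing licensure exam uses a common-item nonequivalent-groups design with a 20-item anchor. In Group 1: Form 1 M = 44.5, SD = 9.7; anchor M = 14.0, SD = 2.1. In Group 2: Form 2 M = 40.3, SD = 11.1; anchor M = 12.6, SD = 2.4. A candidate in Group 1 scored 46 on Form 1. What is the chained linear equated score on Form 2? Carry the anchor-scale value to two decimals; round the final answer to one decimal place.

48.3

Form 1 → anchor (Group 1): v = (2.1/9.7)(46 − 44.5) + 14.0 = 14.32
anchor → Form 2 (Group 2): y = (11.1/2.4)(14.32 − 12.6) + 40.3 = 48.3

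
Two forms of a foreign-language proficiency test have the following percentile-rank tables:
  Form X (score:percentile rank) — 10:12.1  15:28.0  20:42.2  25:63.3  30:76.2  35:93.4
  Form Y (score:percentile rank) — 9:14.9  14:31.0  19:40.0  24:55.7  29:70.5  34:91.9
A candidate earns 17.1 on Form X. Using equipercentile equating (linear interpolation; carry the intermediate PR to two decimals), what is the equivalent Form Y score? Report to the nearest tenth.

15.6

PR of 17.1 on Form X: 28.0 + (17.1 − 15)/(20 − 15) × (42.2 − 28.0) = 33.96
On Form Y, PR 33.96 falls between score 14 (PR 31.0) and 19 (PR 40.0).
Interpolate: 14 + (33.96 − 31.0)/(40.0 − 31.0) × (19 − 14) = 15.6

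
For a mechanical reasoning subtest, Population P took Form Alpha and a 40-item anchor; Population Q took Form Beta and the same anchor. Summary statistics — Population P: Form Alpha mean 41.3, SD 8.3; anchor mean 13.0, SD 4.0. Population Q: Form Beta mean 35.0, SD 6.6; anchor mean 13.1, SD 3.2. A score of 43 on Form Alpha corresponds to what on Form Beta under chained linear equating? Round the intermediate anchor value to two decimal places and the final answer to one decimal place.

36.5

Form Alpha → anchor (Population P): v = (4.0/8.3)(43 − 41.3) + 13.0 = 13.82
anchor → Form Beta (Population Q): y = (6.6/3.2)(13.82 − 13.1) + 35.0 = 36.5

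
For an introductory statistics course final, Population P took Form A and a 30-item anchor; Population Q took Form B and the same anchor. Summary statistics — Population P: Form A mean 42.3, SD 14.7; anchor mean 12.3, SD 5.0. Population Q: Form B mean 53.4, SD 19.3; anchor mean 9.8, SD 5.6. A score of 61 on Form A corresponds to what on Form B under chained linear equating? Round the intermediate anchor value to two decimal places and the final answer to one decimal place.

83.9

Form A → anchor (Population P): v = (5.0/14.7)(61 − 42.3) + 12.3 = 18.66
anchor → Form B (Population Q): y = (19.3/5.6)(18.66 − 9.8) + 53.4 = 83.9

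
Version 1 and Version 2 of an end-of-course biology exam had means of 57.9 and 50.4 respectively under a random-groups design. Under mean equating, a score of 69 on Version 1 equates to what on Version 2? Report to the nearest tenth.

61.5

Mean equating: y = x + (M_Y − M_X) = 69 + (50.4 − 57.9) = 61.5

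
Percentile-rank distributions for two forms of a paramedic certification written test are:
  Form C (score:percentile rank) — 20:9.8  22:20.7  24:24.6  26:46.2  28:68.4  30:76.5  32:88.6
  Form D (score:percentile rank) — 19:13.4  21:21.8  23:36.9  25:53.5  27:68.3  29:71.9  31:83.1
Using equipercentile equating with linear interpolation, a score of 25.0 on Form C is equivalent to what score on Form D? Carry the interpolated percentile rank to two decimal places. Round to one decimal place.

22.8

PR of 25.0 on Form C: 24.6 + (25.0 − 24)/(26 − 24) × (46.2 − 24.6) = 35.40
On Form D, PR 35.40 falls between score 21 (PR 21.8) and 23 (PR 36.9).
Interpolate: 21 + (35.40 − 21.8)/(36.9 − 21.8) × (23 − 21) = 22.8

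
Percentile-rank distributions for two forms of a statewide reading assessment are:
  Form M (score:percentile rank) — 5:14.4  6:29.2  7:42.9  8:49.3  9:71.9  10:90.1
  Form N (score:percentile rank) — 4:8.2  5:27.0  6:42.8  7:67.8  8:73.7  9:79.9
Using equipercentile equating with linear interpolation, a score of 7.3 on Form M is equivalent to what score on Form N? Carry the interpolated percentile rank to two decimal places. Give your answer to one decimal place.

6.1

PR of 7.3 on Form M: 42.9 + (7.3 − 7)/(8 − 7) × (49.3 − 42.9) = 44.82
On Form N, PR 44.82 falls between score 6 (PR 42.8) and 7 (PR 67.8).
Interpolate: 6 + (44.82 − 42.8)/(67.8 − 42.8) × (7 − 6) = 6.1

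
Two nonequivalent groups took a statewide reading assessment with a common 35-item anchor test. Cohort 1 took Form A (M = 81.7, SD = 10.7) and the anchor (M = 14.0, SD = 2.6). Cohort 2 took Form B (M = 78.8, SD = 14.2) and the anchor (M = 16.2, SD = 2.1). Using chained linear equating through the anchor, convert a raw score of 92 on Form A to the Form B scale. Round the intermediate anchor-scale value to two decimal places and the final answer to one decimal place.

80.8

Form A → anchor (Cohort 1): v = (2.6/10.7)(92 − 81.7) + 14.0 = 16.50
anchor → Form B (Cohort 2): y = (14.2/2.1)(16.50 − 16.2) + 78.8 = 80.8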